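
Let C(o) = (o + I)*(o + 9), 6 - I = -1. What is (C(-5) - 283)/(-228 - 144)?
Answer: 275/372 ≈ 0.73925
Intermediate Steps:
I = 7 (I = 6 - 1*(-1) = 6 + 1 = 7)
C(o) = (7 + o)*(9 + o) (C(o) = (o + 7)*(o + 9) = (7 + o)*(9 + o))
(C(-5) - 283)/(-228 - 144) = ((63 + (-5)**2 + 16*(-5)) - 283)/(-228 - 144) = ((63 + 25 - 80) - 283)/(-372) = (8 - 283)*(-1/372) = -275*(-1/372) = 275/372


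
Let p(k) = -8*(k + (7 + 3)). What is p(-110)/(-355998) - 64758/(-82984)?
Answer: 5746832821/7385534508 ≈ 0.77812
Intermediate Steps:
p(k) = -80 - 8*k (p(k) = -8*(k + 10) = -8*(10 + k) = -80 - 8*k)
p(-110)/(-355998) - 64758/(-82984) = (-80 - 8*(-110))/(-355998) - 64758/(-82984) = (-80 + 880)*(-1/355998) - 64758*(-1/82984) = 800*(-1/355998) + 32379/41492 = -400/177999 + 32379/41492 = 5746832821/7385534508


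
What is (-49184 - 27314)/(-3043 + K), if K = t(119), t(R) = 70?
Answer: 76498/2973 ≈ 25.731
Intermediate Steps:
K = 70
(-49184 - 27314)/(-3043 + K) = (-49184 - 27314)/(-3043 + 70) = -76498/(-2973) = -76498*(-1/2973) = 76498/2973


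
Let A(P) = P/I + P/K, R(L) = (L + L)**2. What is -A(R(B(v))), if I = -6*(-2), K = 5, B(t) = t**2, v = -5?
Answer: -2125/3 ≈ -708.33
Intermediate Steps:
R(L) = 4*L**2 (R(L) = (2*L)**2 = 4*L**2)
I = 12
A(P) = 17*P/60 (A(P) = P/12 + P/5 = 17*P/60)
-A(R(B(v))) = -17*4*((-5)**2)**2/60 = -17*4*25**2/60 = -17*4*625/60 = -17*2500/60 = -1*2125/3 = -2125/3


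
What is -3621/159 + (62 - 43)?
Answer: -200/53 ≈ -3.7736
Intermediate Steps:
-3621/159 + (62 - 43) = -3621/159 + 19 = -71*17/53 + 19 = -1207/53 + 19 = -200/53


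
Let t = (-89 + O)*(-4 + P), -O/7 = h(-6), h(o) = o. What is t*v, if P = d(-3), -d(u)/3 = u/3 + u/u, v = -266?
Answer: -50008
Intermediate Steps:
O = 42 (O = -7*(-6) = 42)
d(u) = -3 - u (d(u) = -3*(u/3 + u/u) = -3*(u*(⅓) + 1) = -3*(u/3 + 1) = -3*(1 + u/3) = -3 - u)
P = 0 (P = -3 - 1*(-3) = -3 + 3 = 0)
t = 188 (t = (-89 + 42)*(-4 + 0) = -47*(-4) = 188)
t*v = 188*(-266) = -50008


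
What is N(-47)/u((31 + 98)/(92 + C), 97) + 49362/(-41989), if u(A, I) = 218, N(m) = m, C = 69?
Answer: -12734399/9153602 ≈ -1.3912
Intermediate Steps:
N(-47)/u((31 + 98)/(92 + C), 97) + 49362/(-41989) = -47/218 + 49362/(-41989) = -47*1/218 + 49362*(-1/41989) = -47/218 - 49362/41989 = -12734399/9153602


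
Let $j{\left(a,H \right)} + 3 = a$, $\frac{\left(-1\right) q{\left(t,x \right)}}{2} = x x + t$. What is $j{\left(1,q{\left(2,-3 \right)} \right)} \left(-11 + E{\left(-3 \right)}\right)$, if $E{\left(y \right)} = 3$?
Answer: $16$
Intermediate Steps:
$q{\left(t,x \right)} = - 2 t - 2 x^{2}$ ($q{\left(t,x \right)} = - 2 \left(x x + t\right) = - 2 \left(x^{2} + t\right) = - 2 \left(t + x^{2}\right) = - 2 t - 2 x^{2}$)
$j{\left(a,H \right)} = -3 + a$
$j{\left(1,q{\left(2,-3 \right)} \right)} \left(-11 + E{\left(-3 \right)}\right) = \left(-3 + 1\right) \left(-11 + 3\right) = \left(-2\right) \left(-8\right) = 16$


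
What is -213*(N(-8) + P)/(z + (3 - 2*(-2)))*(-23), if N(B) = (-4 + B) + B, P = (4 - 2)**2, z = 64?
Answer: -1104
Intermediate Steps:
P = 4 (P = 2**2 = 4)
N(B) = -4 + 2*B
-213*(N(-8) + P)/(z + (3 - 2*(-2)))*(-23) = -213*((-4 + 2*(-8)) + 4)/(64 + (3 - 2*(-2)))*(-23) = -213*((-4 - 16) + 4)/(64 + (3 + 4))*(-23) = -213*(-20 + 4)/(64 + 7)*(-23) = -(-3408)/71*(-23) = -213*(-16/71)*(-23) = 48*(-23) = -1104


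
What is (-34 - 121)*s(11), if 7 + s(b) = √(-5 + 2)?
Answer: 1085 - 155*I*√3 ≈ 1085.0 - 268.47*I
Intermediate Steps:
s(b) = -7 + I*√3 (s(b) = -7 + √(-5 + 2) = -7 + √(-3) = -7 + I*√3)
(-34 - 121)*s(11) = (-34 - 121)*(-7 + I*√3) = -155*(-7 + I*√3) = 1085 - 155*I*√3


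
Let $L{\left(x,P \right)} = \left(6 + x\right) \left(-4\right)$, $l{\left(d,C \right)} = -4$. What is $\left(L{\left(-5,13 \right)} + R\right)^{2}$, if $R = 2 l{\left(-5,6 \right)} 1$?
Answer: $144$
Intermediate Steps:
$L{\left(x,P \right)} = -24 - 4 x$
$R = -8$ ($R = 2 \left(-4\right) 1 = \left(-8\right) 1 = -8$)
$\left(L{\left(-5,13 \right)} + R\right)^{2} = \left(\left(-24 - -20\right) - 8\right)^{2} = \left(\left(-24 + 20\right) - 8\right)^{2} = \left(-4 - 8\right)^{2} = \left(-12\right)^{2} = 144$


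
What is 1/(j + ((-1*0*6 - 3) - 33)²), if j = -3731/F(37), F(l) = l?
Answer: 37/44221 ≈ 0.00083671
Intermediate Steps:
j = -3731/37 ≈ -100.84
1/(j + ((-1*0*6 - 3) - 33)²) = 1/(-3731/37 + ((-1*0*6 - 3) - 33)²) = 1/(-3731/37 + ((0*6 - 3) - 33)²) = 1/(-3731/37 + ((0 - 3) - 33)²) = 1/(-3731/37 + (-3 - 33)²) = 1/(-3731/37 + (-36)²) = 1/(-3731/37 + 1296) = 1/(44221/37) = 37/44221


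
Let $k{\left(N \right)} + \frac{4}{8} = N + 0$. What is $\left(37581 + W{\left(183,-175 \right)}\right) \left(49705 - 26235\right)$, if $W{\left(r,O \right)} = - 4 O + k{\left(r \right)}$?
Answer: $902738345$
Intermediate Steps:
$k{\left(N \right)} = - \frac{1}{2} + N$ ($k{\left(N \right)} = - \frac{1}{2} + \left(N + 0\right) = - \frac{1}{2} + N$)
$W{\left(r,O \right)} = - \frac{1}{2} + r - 4 O$ ($W{\left(r,O \right)} = - 4 O + \left(- \frac{1}{2} + r\right) = - \frac{1}{2} + r - 4 O$)
$\left(37581 + W{\left(183,-175 \right)}\right) \left(49705 - 26235\right) = \left(37581 - - \frac{1765}{2}\right) \left(49705 - 26235\right) = \left(37581 + \left(- \frac{1}{2} + 183 + 700\right)\right) 23470 = \left(37581 + \frac{1765}{2}\right) 23470 = \frac{76927}{2} \cdot 23470 = 902738345$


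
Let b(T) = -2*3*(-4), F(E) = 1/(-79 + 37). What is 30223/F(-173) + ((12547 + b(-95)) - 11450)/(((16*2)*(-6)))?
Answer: -243719393/192 ≈ -1.2694e+6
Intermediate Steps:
F(E) = -1/42 (F(E) = 1/(-42) = -1/42)
b(T) = 24 (b(T) = -6*(-4) = 24)
30223/F(-173) + ((12547 + b(-95)) - 11450)/(((16*2)*(-6))) = 30223/(-1/42) + ((12547 + 24) - 11450)/(((16*2)*(-6))) = 30223*(-42) + (12571 - 11450)/((32*(-6))) = -1269366 + 1121/(-192) = -1269366 + 1121*(-1/192) = -1269366 - 1121/192 = -243719393/192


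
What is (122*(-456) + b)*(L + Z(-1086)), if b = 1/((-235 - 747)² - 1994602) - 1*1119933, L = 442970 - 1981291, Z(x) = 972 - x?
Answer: 1860658385614165673/1030278 ≈ 1.8060e+12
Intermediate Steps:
L = -1538321
b = -1153842331375/1030278 (b = 1/((-982)² - 1994602) - 1119933 = 1/(964324 - 1994602) - 1119933 = 1/(-1030278) - 1119933 = -1/1030278 - 1119933 = -1153842331375/1030278 ≈ -1.1199e+6)
(122*(-456) + b)*(L + Z(-1086)) = (122*(-456) - 1153842331375/1030278)*(-1538321 + (972 - 1*(-1086))) = (-55632 - 1153842331375/1030278)*(-1538321 + (972 + 1086)) = -1211158757071*(-1538321 + 2058)/1030278 = -1211158757071/1030278*(-1536263) = 1860658385614165673/1030278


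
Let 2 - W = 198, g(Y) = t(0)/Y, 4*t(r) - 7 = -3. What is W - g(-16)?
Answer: -3135/16 ≈ -195.94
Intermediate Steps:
t(r) = 1 (t(r) = 7/4 + (¼)*(-3) = 7/4 - ¾ = 1)
g(Y) = 1/Y
W = -196 (W = 2 - 1*198 = 2 - 198 = -196)
W - g(-16) = -196 - 1/(-16) = -196 - 1*(-1/16) = -196 + 1/16 = -3135/16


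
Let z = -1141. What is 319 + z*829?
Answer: -945570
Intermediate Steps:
319 + z*829 = 319 - 1141*829 = 319 - 945889 = -945570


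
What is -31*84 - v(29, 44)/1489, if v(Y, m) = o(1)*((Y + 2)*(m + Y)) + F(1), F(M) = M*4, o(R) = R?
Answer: -3879623/1489 ≈ -2605.5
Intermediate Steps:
F(M) = 4*M
v(Y, m) = 4 + (2 + Y)*(Y + m) (v(Y, m) = 1*((Y + 2)*(m + Y)) + 4*1 = 1*((2 + Y)*(Y + m)) + 4 = (2 + Y)*(Y + m) + 4 = 4 + (2 + Y)*(Y + m))
-31*84 - v(29, 44)/1489 = -31*84 - (4 + 29² + 2*29 + 2*44 + 29*44)/1489 = -2604 - (4 + 841 + 58 + 88 + 1276)/1489 = -2604 - 2267/1489 = -3879623/1489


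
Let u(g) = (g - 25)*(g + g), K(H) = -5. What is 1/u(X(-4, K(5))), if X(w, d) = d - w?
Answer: 1/52 ≈ 0.019231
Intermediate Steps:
u(g) = 2*g*(-25 + g) (u(g) = (-25 + g)*(2*g) = 2*g*(-25 + g))
1/u(X(-4, K(5))) = 1/(2*(-5 - 1*(-4))*(-25 + (-5 - 1*(-4)))) = 1/(2*(-5 + 4)*(-25 + (-5 + 4))) = 1/(2*(-1)*(-25 - 1)) = 1/(2*(-1)*(-26)) = 1/52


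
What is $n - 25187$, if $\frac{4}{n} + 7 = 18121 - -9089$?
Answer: $- \frac{685161957}{27203} \approx -25187.0$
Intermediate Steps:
$n = \frac{4}{27203}$ ($n = \frac{4}{-7 + \left(18121 - -9089\right)} = \frac{4}{-7 + \left(18121 + 9089\right)} = \frac{4}{-7 + 27210} = \frac{4}{27203} \approx 0.00014704$)
$n - 25187 = \frac{4}{27203} - 25187 = - \frac{685161957}{27203}$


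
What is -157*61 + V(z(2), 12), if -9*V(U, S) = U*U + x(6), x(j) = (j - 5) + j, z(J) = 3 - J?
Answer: -86201/9 ≈ -9577.9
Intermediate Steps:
x(j) = -5 + 2*j (x(j) = (-5 + j) + j = -5 + 2*j)
V(U, S) = -7/9 - U**2/9 (V(U, S) = -(U*U + (-5 + 2*6))/9 = -(U**2 + (-5 + 12))/9 = -(U**2 + 7)/9 = -(7 + U**2)/9 = -7/9 - U**2/9)
-157*61 + V(z(2), 12) = -157*61 + (-7/9 - (3 - 1*2)**2/9) = -9577 + (-7/9 - (3 - 2)**2/9) = -9577 + (-7/9 - 1/9*1**2) = -9577 + (-7/9 - 1/9*1) = -9577 + (-7/9 - 1/9) = -9577 - 8/9 = -86201/9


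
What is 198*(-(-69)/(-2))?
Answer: -6831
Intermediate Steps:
198*(-(-69)/(-2)) = 198*(-(-69)*(-1)/2) = 198*(-23*3/2) = 198*(-69/2) = -6831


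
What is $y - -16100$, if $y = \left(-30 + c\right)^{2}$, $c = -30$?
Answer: $19700$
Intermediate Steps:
$y = 3600$ ($y = \left(-30 - 30\right)^{2} = \left(-60\right)^{2} = 3600$)
$y - -16100 = 3600 - -16100 = 3600 + 16100 = 19700$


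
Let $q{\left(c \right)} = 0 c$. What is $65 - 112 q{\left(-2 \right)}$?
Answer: $65$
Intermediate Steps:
$q{\left(c \right)} = 0$
$65 - 112 q{\left(-2 \right)} = 65 - 0 = 65 + 0 = 65$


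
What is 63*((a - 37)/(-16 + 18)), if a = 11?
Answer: -819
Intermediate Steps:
63*((a - 37)/(-16 + 18)) = 63*((11 - 37)/(-16 + 18)) = 63*(-26/2) = 63*(-26*½) = 63*(-13) = -819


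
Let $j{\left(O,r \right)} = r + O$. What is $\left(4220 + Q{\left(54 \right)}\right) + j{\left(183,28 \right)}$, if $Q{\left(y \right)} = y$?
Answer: $4485$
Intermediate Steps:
$j{\left(O,r \right)} = O + r$
$\left(4220 + Q{\left(54 \right)}\right) + j{\left(183,28 \right)} = \left(4220 + 54\right) + \left(183 + 28\right) = 4274 + 211 = 4485$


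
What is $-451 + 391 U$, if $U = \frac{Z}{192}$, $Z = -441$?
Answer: $- \frac{86341}{64} \approx -1349.1$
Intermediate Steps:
$U = - \frac{147}{64}$ ($U = - \frac{441}{192} = \left(-441\right) \frac{1}{192} = - \frac{147}{64} \approx -2.2969$)
$-451 + 391 U = -451 + 391 \left(- \frac{147}{64}\right) = -451 - \frac{57477}{64} = - \frac{86341}{64}$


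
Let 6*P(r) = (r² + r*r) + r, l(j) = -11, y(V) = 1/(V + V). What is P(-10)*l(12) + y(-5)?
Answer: -10453/30 ≈ -348.43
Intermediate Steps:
y(V) = 1/(2*V)
P(r) = r²/3 + r/6 (P(r) = ((r² + r*r) + r)/6 = ((r² + r²) + r)/6 = (2*r² + r)/6 = (r + 2*r²)/6 = r²/3 + r/6)
P(-10)*l(12) + y(-5) = ((⅙)*(-10)*(1 + 2*(-10)))*(-11) + (½)/(-5) = ((⅙)*(-10)*(1 - 20))*(-11) + (½)*(-⅕) = ((⅙)*(-10)*(-19))*(-11) - ⅒ = (95/3)*(-11) - ⅒ = -1045/3 - ⅒ = -10453/30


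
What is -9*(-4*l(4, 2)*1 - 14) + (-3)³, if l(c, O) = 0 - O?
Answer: 27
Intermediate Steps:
l(c, O) = -O
-9*(-4*l(4, 2)*1 - 14) + (-3)³ = -9*(-(-4)*2*1 - 14) + (-3)³ = -9*(-4*(-2)*1 - 14) - 27 = -9*(8*1 - 14) - 27 = -9*(8 - 14) - 27 = -9*(-6) - 27 = 54 - 27 = 27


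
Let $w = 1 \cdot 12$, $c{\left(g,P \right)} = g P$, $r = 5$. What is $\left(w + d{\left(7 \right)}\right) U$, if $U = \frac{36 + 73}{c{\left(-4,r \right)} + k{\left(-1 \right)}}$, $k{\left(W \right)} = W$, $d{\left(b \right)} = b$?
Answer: $- \frac{2071}{21} \approx -98.619$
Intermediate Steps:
$c{\left(g,P \right)} = P g$
$U = - \frac{109}{21}$ ($U = \frac{36 + 73}{5 \left(-4\right) - 1} = \frac{109}{-20 - 1} = \frac{109}{-21} = 109 \left(- \frac{1}{21}\right) = - \frac{109}{21} \approx -5.1905$)
$w = 12$
$\left(w + d{\left(7 \right)}\right) U = \left(12 + 7\right) \left(- \frac{109}{21}\right) = 19 \left(- \frac{109}{21}\right) = - \frac{2071}{21}$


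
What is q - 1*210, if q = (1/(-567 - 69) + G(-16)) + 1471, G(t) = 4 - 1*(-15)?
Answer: 814079/636 ≈ 1280.0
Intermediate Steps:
G(t) = 19 (G(t) = 4 + 15 = 19)
q = 947639/636 (q = (1/(-567 - 69) + 19) + 1471 = (1/(-636) + 19) + 1471 = (-1/636 + 19) + 1471 = 12083/636 + 1471 = 947639/636 ≈ 1490.0)
q - 1*210 = 947639/636 - 1*210 = 947639/636 - 210 = 814079/636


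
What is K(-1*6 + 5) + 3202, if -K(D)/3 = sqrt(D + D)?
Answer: 3202 - 3*I*sqrt(2) ≈ 3202.0 - 4.2426*I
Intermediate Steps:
K(D) = -3*sqrt(2)*sqrt(D) (K(D) = -3*sqrt(D + D) = -3*sqrt(2)*sqrt(D))
K(-1*6 + 5) + 3202 = -3*sqrt(2)*sqrt(-1*6 + 5) + 3202 = -3*sqrt(2)*sqrt(-6 + 5) + 3202 = -3*sqrt(2)*sqrt(-1) + 3202 = -3*sqrt(2)*I + 3202 = -3*I*sqrt(2) + 3202 = 3202 - 3*I*sqrt(2)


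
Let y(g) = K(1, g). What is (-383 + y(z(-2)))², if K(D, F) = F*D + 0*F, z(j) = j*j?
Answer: 143641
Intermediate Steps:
z(j) = j²
K(D, F) = D*F (K(D, F) = D*F + 0 = D*F)
y(g) = g (y(g) = 1*g = g)
(-383 + y(z(-2)))² = (-383 + (-2)²)² = (-383 + 4)² = (-379)² = 143641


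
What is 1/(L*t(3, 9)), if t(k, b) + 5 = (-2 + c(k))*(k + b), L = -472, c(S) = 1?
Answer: 1/8024 ≈ 0.00012463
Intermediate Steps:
t(k, b) = -5 - b - k (t(k, b) = -5 + (-2 + 1)*(k + b) = -5 - (b + k) = -5 + (-b - k) = -5 - b - k)
1/(L*t(3, 9)) = 1/(-472*(-5 - 1*9 - 1*3)) = 1/(-472*(-5 - 9 - 3)) = 1/(-472*(-17)) = 1/8024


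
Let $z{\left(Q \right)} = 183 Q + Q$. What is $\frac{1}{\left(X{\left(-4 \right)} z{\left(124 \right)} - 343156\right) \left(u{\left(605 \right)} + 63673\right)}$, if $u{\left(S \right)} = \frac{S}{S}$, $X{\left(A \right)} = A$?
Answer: $- \frac{1}{27661259080} \approx -3.6152 \cdot 10^{-11}$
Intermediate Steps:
$z{\left(Q \right)} = 184 Q$
$u{\left(S \right)} = 1$
$\frac{1}{\left(X{\left(-4 \right)} z{\left(124 \right)} - 343156\right) \left(u{\left(605 \right)} + 63673\right)} = \frac{1}{\left(- 4 \cdot 184 \cdot 124 - 343156\right) \left(1 + 63673\right)} = \frac{1}{\left(\left(-4\right) 22816 - 343156\right) 63674} = \frac{1}{\left(-91264 - 343156\right) 63674} = \frac{1}{\left(-434420\right) 63674} = \frac{1}{-27661259080} = - \frac{1}{27661259080}$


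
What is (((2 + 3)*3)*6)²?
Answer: 8100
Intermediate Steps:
(((2 + 3)*3)*6)² = ((5*3)*6)² = (15*6)² = 90² = 8100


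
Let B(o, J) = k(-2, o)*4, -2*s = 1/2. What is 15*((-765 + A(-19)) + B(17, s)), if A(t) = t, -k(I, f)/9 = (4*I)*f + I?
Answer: 62760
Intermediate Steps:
k(I, f) = -9*I - 36*I*f (k(I, f) = -9*((4*I)*f + I) = -9*(4*I*f + I) = -9*(I + 4*I*f) = -9*I - 36*I*f)
s = -¼ (s = -½/2 = -½*½ = -¼ ≈ -0.25000)
B(o, J) = 72 + 288*o (B(o, J) = -9*(-2)*(1 + 4*o)*4 = (18 + 72*o)*4 = 72 + 288*o)
15*((-765 + A(-19)) + B(17, s)) = 15*((-765 - 19) + (72 + 288*17)) = 15*(-784 + (72 + 4896)) = 15*(-784 + 4968) = 15*4184 = 62760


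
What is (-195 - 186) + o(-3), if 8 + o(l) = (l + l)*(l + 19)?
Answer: -485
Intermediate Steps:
o(l) = -8 + 2*l*(19 + l) (o(l) = -8 + (l + l)*(l + 19) = -8 + (2*l)*(19 + l) = -8 + 2*l*(19 + l))
(-195 - 186) + o(-3) = (-195 - 186) + (-8 + 2*(-3)**2 + 38*(-3)) = -381 + (-8 + 2*9 - 114) = -381 + (-8 + 18 - 114) = -381 - 104 = -485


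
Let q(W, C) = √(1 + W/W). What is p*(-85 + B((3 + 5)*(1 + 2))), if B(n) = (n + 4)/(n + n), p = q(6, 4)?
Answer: -1013*√2/12 ≈ -119.38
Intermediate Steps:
q(W, C) = √2 (q(W, C) = √(1 + 1) = √2)
p = √2 ≈ 1.4142
B(n) = (4 + n)/(2*n) (B(n) = (4 + n)/((2*n)) = (4 + n)*(1/(2*n)) = (4 + n)/(2*n))
p*(-85 + B((3 + 5)*(1 + 2))) = √2*(-85 + (4 + (3 + 5)*(1 + 2))/(2*(((3 + 5)*(1 + 2))))) = √2*(-85 + (4 + 8*3)/(2*((8*3)))) = √2*(-85 + (½)*(4 + 24)/24) = √2*(-85 + (½)*(1/24)*28) = √2*(-85 + 7/12) = √2*(-1013/12) = -1013*√2/12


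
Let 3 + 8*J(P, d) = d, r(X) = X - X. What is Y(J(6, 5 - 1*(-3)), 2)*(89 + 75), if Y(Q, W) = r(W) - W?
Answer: -328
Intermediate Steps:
r(X) = 0
J(P, d) = -3/8 + d/8
Y(Q, W) = -W (Y(Q, W) = 0 - W = -W)
Y(J(6, 5 - 1*(-3)), 2)*(89 + 75) = (-1*2)*(89 + 75) = -2*164 = -328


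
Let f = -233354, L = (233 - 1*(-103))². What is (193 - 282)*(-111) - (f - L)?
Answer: 356129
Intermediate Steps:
L = 112896 (L = (233 + 103)² = 336² = 112896)
(193 - 282)*(-111) - (f - L) = (193 - 282)*(-111) - (-233354 - 1*112896) = -89*(-111) - (-233354 - 112896) = 9879 - 1*(-346250) = 9879 + 346250 = 356129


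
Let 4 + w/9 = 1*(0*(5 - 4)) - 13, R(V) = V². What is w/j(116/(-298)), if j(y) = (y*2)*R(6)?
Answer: 2533/464 ≈ 5.4591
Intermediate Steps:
j(y) = 72*y (j(y) = (y*2)*6² = (2*y)*36 = 72*y)
w = -153 (w = -36 + 9*(1*(0*(5 - 4)) - 13) = -36 + 9*(1*(0*1) - 13) = -36 + 9*(1*0 - 13) = -36 + 9*(0 - 13) = -36 + 9*(-13) = -36 - 117 = -153)
w/j(116/(-298)) = -153/(72*(116/(-298))) = -153/(72*(116*(-1/298))) = -153/(72*(-58/149)) = -153/(-4176/149) = -153*(-149/4176) = 2533/464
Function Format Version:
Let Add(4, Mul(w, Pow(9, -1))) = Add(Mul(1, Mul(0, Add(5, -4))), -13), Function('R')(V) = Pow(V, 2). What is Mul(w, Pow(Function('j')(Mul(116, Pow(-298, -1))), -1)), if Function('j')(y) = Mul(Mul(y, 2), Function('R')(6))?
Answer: Rational(2533, 464) ≈ 5.4591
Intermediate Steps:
Function('j')(y) = Mul(72, y) (Function('j')(y) = Mul(Mul(y, 2), Pow(6, 2)) = Mul(Mul(2, y), 36) = Mul(72, y))
w = -153 (w = Add(-36, Mul(9, Add(Mul(1, Mul(0, Add(5, -4))), -13))) = Add(-36, Mul(9, Add(Mul(1, Mul(0, 1)), -13))) = Add(-36, Mul(9, Add(Mul(1, 0), -13))) = Add(-36, Mul(9, Add(0, -13))) = Add(-36, Mul(9, -13)) = Add(-36, -117) = -153)
Mul(w, Pow(Function('j')(Mul(116, Pow(-298, -1))), -1)) = Mul(-153, Pow(Mul(72, Mul(116, Pow(-298, -1))), -1)) = Mul(-153, Pow(Mul(72, Mul(116, Rational(-1, 298))), -1)) = Mul(-153, Pow(Mul(72, Rational(-58, 149)), -1)) = Mul(-153, Pow(Rational(-4176, 149), -1)) = Mul(-153, Rational(-149, 4176)) = Rational(2533, 464)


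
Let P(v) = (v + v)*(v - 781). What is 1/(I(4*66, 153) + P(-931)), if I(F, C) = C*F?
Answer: 1/3228136 ≈ 3.0978e-7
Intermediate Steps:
P(v) = 2*v*(-781 + v) (P(v) = (2*v)*(-781 + v) = 2*v*(-781 + v))
1/(I(4*66, 153) + P(-931)) = 1/(153*(4*66) + 2*(-931)*(-781 - 931)) = 1/(153*264 + 2*(-931)*(-1712)) = 1/(40392 + 3187744) = 1/3228136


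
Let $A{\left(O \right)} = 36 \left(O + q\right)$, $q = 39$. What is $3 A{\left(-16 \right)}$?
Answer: $2484$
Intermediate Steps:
$A{\left(O \right)} = 1404 + 36 O$ ($A{\left(O \right)} = 36 \left(O + 39\right) = 36 \left(39 + O\right) = 1404 + 36 O$)
$3 A{\left(-16 \right)} = 3 \left(1404 + 36 \left(-16\right)\right) = 3 \left(1404 - 576\right) = 3 \cdot 828 = 2484$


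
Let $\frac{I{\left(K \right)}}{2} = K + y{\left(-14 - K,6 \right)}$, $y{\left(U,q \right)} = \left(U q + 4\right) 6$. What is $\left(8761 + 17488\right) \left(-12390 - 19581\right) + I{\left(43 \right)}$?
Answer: $-839210749$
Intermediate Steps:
$y{\left(U,q \right)} = 24 + 6 U q$ ($y{\left(U,q \right)} = \left(4 + U q\right) 6 = 24 + 6 U q$)
$I{\left(K \right)} = -960 - 70 K$ ($I{\left(K \right)} = 2 \left(K + \left(24 + 6 \left(-14 - K\right) 6\right)\right) = 2 \left(K + \left(24 - \left(504 + 36 K\right)\right)\right) = 2 \left(K - \left(480 + 36 K\right)\right) = 2 \left(-480 - 35 K\right) = -960 - 70 K$)
$\left(8761 + 17488\right) \left(-12390 - 19581\right) + I{\left(43 \right)} = \left(8761 + 17488\right) \left(-12390 - 19581\right) - 3970 = 26249 \left(-31971\right) - 3970 = -839206779 - 3970 = -839210749$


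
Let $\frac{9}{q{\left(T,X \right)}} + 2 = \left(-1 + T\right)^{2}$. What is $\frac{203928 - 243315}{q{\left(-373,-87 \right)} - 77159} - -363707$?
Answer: $\frac{3925327111943837}{10792537957} \approx 3.6371 \cdot 10^{5}$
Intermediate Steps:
$q{\left(T,X \right)} = \frac{9}{-2 + \left(-1 + T\right)^{2}}$
$\frac{203928 - 243315}{q{\left(-373,-87 \right)} - 77159} - -363707 = \frac{203928 - 243315}{\frac{9}{-2 + \left(-1 - 373\right)^{2}} - 77159} - -363707 = - \frac{39387}{\frac{9}{-2 + \left(-374\right)^{2}} - 77159} + 363707 = - \frac{39387}{\frac{9}{-2 + 139876} - 77159} + 363707 = - \frac{39387}{\frac{9}{139874} - 77159} + 363707 = - \frac{39387}{- \frac{10792537957}{139874}} + 363707 = \left(-39387\right) \left(- \frac{139874}{10792537957}\right) + 363707 = \frac{5509217238}{10792537957} + 363707 = \frac{3925327111943837}{10792537957}$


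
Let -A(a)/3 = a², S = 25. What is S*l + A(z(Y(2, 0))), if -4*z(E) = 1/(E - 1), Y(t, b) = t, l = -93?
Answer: -37203/16 ≈ -2325.2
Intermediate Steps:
z(E) = -1/(4*(-1 + E)) (z(E) = -1/(4*(E - 1)) = -1/(4*(-1 + E)))
A(a) = -3*a²
S*l + A(z(Y(2, 0))) = 25*(-93) - 3/(-4 + 4*2)² = -2325 - 3/(-4 + 8)² = -2325 - 3*(-1/4)² = -2325 - 3*(-1*¼)² = -2325 - 3*(-¼)² = -2325 - 3*1/16 = -2325 - 3/16 = -37203/16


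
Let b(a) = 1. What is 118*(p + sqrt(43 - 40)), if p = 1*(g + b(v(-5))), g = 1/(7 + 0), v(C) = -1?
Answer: 944/7 + 118*sqrt(3) ≈ 339.24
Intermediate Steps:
g = 1/7 ≈ 0.14286
p = 8/7 (p = 1*(1/7 + 1) = 1*(8/7) = 8/7 ≈ 1.1429)
118*(p + sqrt(43 - 40)) = 118*(8/7 + sqrt(43 - 40)) = 118*(8/7 + sqrt(3)) = 944/7 + 118*sqrt(3)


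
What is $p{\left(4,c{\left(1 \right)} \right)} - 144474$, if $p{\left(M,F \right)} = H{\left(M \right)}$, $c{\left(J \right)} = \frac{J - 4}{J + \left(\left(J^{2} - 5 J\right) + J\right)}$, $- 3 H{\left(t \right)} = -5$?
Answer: $- \frac{433417}{3} \approx -1.4447 \cdot 10^{5}$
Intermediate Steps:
$H{\left(t \right)} = \frac{5}{3}$ ($H{\left(t \right)} = \left(- \frac{1}{3}\right) \left(-5\right) = \frac{5}{3}$)
$c{\left(J \right)} = \frac{-4 + J}{J^{2} - 3 J}$ ($c{\left(J \right)} = \frac{-4 + J}{J + \left(J^{2} - 4 J\right)} = \frac{-4 + J}{J^{2} - 3 J}$)
$p{\left(M,F \right)} = \frac{5}{3}$
$p{\left(4,c{\left(1 \right)} \right)} - 144474 = \frac{5}{3} - 144474 = - \frac{433417}{3}$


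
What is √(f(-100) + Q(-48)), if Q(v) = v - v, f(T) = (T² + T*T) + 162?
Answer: √20162 ≈ 141.99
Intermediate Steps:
f(T) = 162 + 2*T² (f(T) = (T² + T²) + 162 = 2*T² + 162 = 162 + 2*T²)
Q(v) = 0
√(f(-100) + Q(-48)) = √((162 + 2*(-100)²) + 0) = √((162 + 2*10000) + 0) = √((162 + 20000) + 0) = √(20162 + 0) = √20162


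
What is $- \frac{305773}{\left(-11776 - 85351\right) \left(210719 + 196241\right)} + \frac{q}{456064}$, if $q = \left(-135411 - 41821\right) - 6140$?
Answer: $- \frac{16178503652591}{40238286390560} \approx -0.40207$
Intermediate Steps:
$q = -183372$ ($q = -177232 - 6140 = -183372$)
$- \frac{305773}{\left(-11776 - 85351\right) \left(210719 + 196241\right)} + \frac{q}{456064} = - \frac{305773}{\left(-11776 - 85351\right) \left(210719 + 196241\right)} - \frac{183372}{456064} = - \frac{305773}{\left(-97127\right) 406960} - \frac{6549}{16288} = - \frac{305773}{-39526803920} - \frac{6549}{16288} = \left(-305773\right) \left(- \frac{1}{39526803920}\right) - \frac{6549}{16288} = \frac{305773}{39526803920} - \frac{6549}{16288} = - \frac{16178503652591}{40238286390560}$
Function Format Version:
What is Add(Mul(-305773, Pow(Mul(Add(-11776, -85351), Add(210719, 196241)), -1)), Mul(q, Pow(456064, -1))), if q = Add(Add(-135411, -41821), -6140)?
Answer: Rational(-16178503652591, 40238286390560) ≈ -0.40207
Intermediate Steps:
q = -183372 (q = Add(-177232, -6140) = -183372)
Add(Mul(-305773, Pow(Mul(Add(-11776, -85351), Add(210719, 196241)), -1)), Mul(q, Pow(456064, -1))) = Add(Mul(-305773, Pow(Mul(Add(-11776, -85351), Add(210719, 196241)), -1)), Mul(-183372, Pow(456064, -1))) = Add(Mul(-305773, Pow(Mul(-97127, 406960), -1)), Mul(-183372, Rational(1, 456064))) = Add(Mul(-305773, Pow(-39526803920, -1)), Rational(-6549, 16288)) = Add(Mul(-305773, Rational(-1, 39526803920)), Rational(-6549, 16288)) = Add(Rational(305773, 39526803920), Rational(-6549, 16288)) = Rational(-16178503652591, 40238286390560)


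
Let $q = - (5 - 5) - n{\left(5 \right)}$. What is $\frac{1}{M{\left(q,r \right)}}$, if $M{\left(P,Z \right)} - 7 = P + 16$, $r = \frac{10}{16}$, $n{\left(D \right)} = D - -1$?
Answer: $\frac{1}{17} \approx 0.058824$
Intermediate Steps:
$n{\left(D \right)} = 1 + D$ ($n{\left(D \right)} = D + 1 = 1 + D$)
$q = -6$ ($q = - (5 - 5) - \left(1 + 5\right) = \left(-1\right) 0 - 6 = 0 - 6 = -6$)
$r = \frac{5}{8}$ ($r = 10 \cdot \frac{1}{16} = \frac{5}{8} \approx 0.625$)
$M{\left(P,Z \right)} = 23 + P$ ($M{\left(P,Z \right)} = 7 + \left(P + 16\right) = 7 + \left(16 + P\right) = 23 + P$)
$\frac{1}{M{\left(q,r \right)}} = \frac{1}{23 - 6} = \frac{1}{17}$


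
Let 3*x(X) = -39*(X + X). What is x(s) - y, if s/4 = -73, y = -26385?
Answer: 33977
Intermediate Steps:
s = -292 (s = 4*(-73) = -292)
x(X) = -26*X (x(X) = (-39*(X + X))/3 = (-78*X)/3 = -26*X)
x(s) - y = -26*(-292) - 1*(-26385) = 7592 + 26385 = 33977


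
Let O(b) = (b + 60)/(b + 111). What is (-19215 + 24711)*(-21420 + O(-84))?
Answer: -353187616/3 ≈ -1.1773e+8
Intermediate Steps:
O(b) = (60 + b)/(111 + b)
(-19215 + 24711)*(-21420 + O(-84)) = (-19215 + 24711)*(-21420 + (60 - 84)/(111 - 84)) = 5496*(-21420 - 24/27) = 5496*(-21420 + (1/27)*(-24)) = 5496*(-21420 - 8/9) = 5496*(-192788/9) = -353187616/3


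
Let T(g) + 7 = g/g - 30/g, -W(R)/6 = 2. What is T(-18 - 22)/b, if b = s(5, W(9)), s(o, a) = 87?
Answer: -7/116 ≈ -0.060345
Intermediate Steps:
W(R) = -12 (W(R) = -6*2 = -12)
b = 87
T(g) = -6 - 30/g (T(g) = -7 + (g/g - 30/g) = -7 + (1 - 30/g) = -6 - 30/g)
T(-18 - 22)/b = (-6 - 30/(-18 - 22))/87 = (-6 - 30/(-40))*(1/87) = (-6 - 30*(-1/40))*(1/87) = (-6 + ¾)*(1/87) = -21/4*1/87 = -7/116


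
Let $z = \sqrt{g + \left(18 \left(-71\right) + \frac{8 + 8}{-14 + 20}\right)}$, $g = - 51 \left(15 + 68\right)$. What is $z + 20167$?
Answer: $20167 + \frac{5 i \sqrt{1983}}{3} \approx 20167.0 + 74.218 i$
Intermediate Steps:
$g = -4233$ ($g = \left(-51\right) 83 = -4233$)
$z = \frac{5 i \sqrt{1983}}{3}$ ($z = \sqrt{-4233 + \left(18 \left(-71\right) + \frac{8 + 8}{-14 + 20}\right)} = \sqrt{-4233 - \left(1278 - \frac{16}{6}\right)} = \sqrt{-4233 + \left(-1278 + 16 \cdot \frac{1}{6}\right)} = \sqrt{-4233 + \left(-1278 + \frac{8}{3}\right)} = \sqrt{-4233 - \frac{3826}{3}} = \sqrt{- \frac{16525}{3}} = \frac{5 i \sqrt{1983}}{3} \approx 74.218 i$)
$z + 20167 = \frac{5 i \sqrt{1983}}{3} + 20167 = 20167 + \frac{5 i \sqrt{1983}}{3}$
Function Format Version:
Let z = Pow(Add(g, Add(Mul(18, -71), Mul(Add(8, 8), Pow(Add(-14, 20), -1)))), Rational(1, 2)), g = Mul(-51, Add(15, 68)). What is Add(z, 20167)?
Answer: Add(20167, Mul(Rational(5, 3), I, Pow(1983, Rational(1, 2)))) ≈ Add(20167., Mul(74.218, I))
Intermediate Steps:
g = -4233 (g = Mul(-51, 83) = -4233)
z = Mul(Rational(5, 3), I, Pow(1983, Rational(1, 2))) (z = Pow(Add(-4233, Add(Mul(18, -71), Mul(Add(8, 8), Pow(Add(-14, 20), -1)))), Rational(1, 2)) = Pow(Add(-4233, Add(-1278, Mul(16, Pow(6, -1)))), Rational(1, 2)) = Pow(Add(-4233, Add(-1278, Mul(16, Rational(1, 6)))), Rational(1, 2)) = Pow(Add(-4233, Add(-1278, Rational(8, 3))), Rational(1, 2)) = Pow(Add(-4233, Rational(-3826, 3)), Rational(1, 2)) = Pow(Rational(-16525, 3), Rational(1, 2)) = Mul(Rational(5, 3), I, Pow(1983, Rational(1, 2))) ≈ Mul(74.218, I))
Add(z, 20167) = Add(Mul(Rational(5, 3), I, Pow(1983, Rational(1, 2))), 20167) = Add(20167, Mul(Rational(5, 3), I, Pow(1983, Rational(1, 2))))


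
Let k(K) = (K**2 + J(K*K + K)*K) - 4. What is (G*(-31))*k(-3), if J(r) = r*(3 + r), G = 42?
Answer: 204414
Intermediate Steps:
k(K) = -4 + K**2 + K*(K + K**2)*(3 + K + K**2) (k(K) = (K**2 + ((K*K + K)*(3 + (K*K + K)))*K) - 4 = (K**2 + ((K**2 + K)*(3 + (K**2 + K)))*K) - 4 = (K**2 + ((K + K**2)*(3 + (K + K**2)))*K) - 4 = (K**2 + ((K + K**2)*(3 + K + K**2))*K) - 4 = (K**2 + K*(K + K**2)*(3 + K + K**2)) - 4 = -4 + K**2 + K*(K + K**2)*(3 + K + K**2))
(G*(-31))*k(-3) = (42*(-31))*(-4 + (-3)**2 + (-3)**2*(1 - 3)*(3 - 3*(1 - 3))) = -1302*(-4 + 9 + 9*(-2)*(3 - 3*(-2))) = -1302*(-4 + 9 + 9*(-2)*(3 + 6)) = -1302*(-4 + 9 + 9*(-2)*9) = -1302*(-4 + 9 - 162) = -1302*(-157) = 204414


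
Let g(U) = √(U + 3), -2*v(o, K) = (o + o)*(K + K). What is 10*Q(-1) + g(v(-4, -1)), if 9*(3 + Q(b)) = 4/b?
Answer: -310/9 + I*√5 ≈ -34.444 + 2.2361*I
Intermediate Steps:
Q(b) = -3 + 4/(9*b) (Q(b) = -3 + (4/b)/9 = -3 + 4/(9*b))
v(o, K) = -2*K*o (v(o, K) = -(o + o)*(K + K)/2 = -2*o*2*K/2 = -2*K*o)
g(U) = √(3 + U)
10*Q(-1) + g(v(-4, -1)) = 10*(-3 + (4/9)/(-1)) + √(3 - 2*(-1)*(-4)) = 10*(-3 + (4/9)*(-1)) + √(3 - 8) = 10*(-3 - 4/9) + √(-5) = 10*(-31/9) + I*√5 = -310/9 + I*√5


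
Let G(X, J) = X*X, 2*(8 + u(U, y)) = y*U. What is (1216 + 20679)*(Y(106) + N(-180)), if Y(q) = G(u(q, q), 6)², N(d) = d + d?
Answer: 21686845951779067800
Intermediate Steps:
N(d) = 2*d
u(U, y) = -8 + U*y/2 (u(U, y) = -8 + (y*U)/2 = -8 + (U*y)/2 = -8 + U*y/2)
G(X, J) = X²
Y(q) = (-8 + q²/2)⁴ (Y(q) = ((-8 + q*q/2)²)² = ((-8 + q²/2)²)² = (-8 + q²/2)⁴)
(1216 + 20679)*(Y(106) + N(-180)) = (1216 + 20679)*((-16 + 106²)⁴/16 + 2*(-180)) = 21895*((-16 + 11236)⁴/16 - 360) = 21895*((1/16)*11220⁴ - 360) = 21895*((1/16)*15847889254560000 - 360) = 21895*(990493078410000 - 360) = 21895*990493078409640 = 21686845951779067800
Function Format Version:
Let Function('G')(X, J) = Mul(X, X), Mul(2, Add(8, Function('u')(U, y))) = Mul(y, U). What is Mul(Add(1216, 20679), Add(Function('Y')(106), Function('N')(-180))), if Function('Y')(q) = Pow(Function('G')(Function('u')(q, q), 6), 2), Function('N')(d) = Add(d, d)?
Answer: 21686845951779067800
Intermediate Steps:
Function('N')(d) = Mul(2, d)
Function('u')(U, y) = Add(-8, Mul(Rational(1, 2), U, y)) (Function('u')(U, y) = Add(-8, Mul(Rational(1, 2), Mul(y, U))) = Add(-8, Mul(Rational(1, 2), Mul(U, y))) = Add(-8, Mul(Rational(1, 2), U, y)))
Function('G')(X, J) = Pow(X, 2)
Function('Y')(q) = Pow(Add(-8, Mul(Rational(1, 2), Pow(q, 2))), 4) (Function('Y')(q) = Pow(Pow(Add(-8, Mul(Rational(1, 2), q, q)), 2), 2) = Pow(Pow(Add(-8, Mul(Rational(1, 2), Pow(q, 2))), 2), 2) = Pow(Add(-8, Mul(Rational(1, 2), Pow(q, 2))), 4))
Mul(Add(1216, 20679), Add(Function('Y')(106), Function('N')(-180))) = Mul(Add(1216, 20679), Add(Mul(Rational(1, 16), Pow(Add(-16, Pow(106, 2)), 4)), Mul(2, -180))) = Mul(21895, Add(Mul(Rational(1, 16), Pow(Add(-16, 11236), 4)), -360)) = Mul(21895, Add(Mul(Rational(1, 16), Pow(11220, 4)), -360)) = Mul(21895, Add(Mul(Rational(1, 16), 15847889254560000), -360)) = Mul(21895, Add(990493078410000, -360)) = Mul(21895, 990493078409640) = 21686845951779067800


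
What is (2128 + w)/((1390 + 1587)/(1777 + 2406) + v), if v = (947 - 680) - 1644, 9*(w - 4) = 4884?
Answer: -16782196/8635521 ≈ -1.9434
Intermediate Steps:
w = 1640/3 (w = 4 + (⅑)*4884 = 4 + 1628/3 = 1640/3 ≈ 546.67)
v = -1377 (v = 267 - 1644 = -1377)
(2128 + w)/((1390 + 1587)/(1777 + 2406) + v) = (2128 + 1640/3)/((1390 + 1587)/(1777 + 2406) - 1377) = 8024/(3*(2977/4183 - 1377)) = 8024/(3*(-5757014/4183)) = (8024/3)*(-4183/5757014) = -16782196/8635521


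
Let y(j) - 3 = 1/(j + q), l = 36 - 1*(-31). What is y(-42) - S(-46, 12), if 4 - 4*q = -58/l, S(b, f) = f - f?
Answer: 16261/5465 ≈ 2.9755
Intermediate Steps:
l = 67 (l = 36 + 31 = 67)
S(b, f) = 0
q = 163/134 (q = 1 - (-29)/(2*67) = 1 - ¼*(-58/67) = 1 + 29/134 = 163/134 ≈ 1.2164)
y(j) = 3 + 1/(163/134 + j) (y(j) = 3 + 1/(j + 163/134) = 3 + 1/(163/134 + j))
y(-42) - S(-46, 12) = (623 + 402*(-42))/(163 + 134*(-42)) - 1*0 = (623 - 16884)/(163 - 5628) + 0 = -16261/(-5465) + 0 = -1/5465*(-16261) + 0 = 16261/5465 + 0 = 16261/5465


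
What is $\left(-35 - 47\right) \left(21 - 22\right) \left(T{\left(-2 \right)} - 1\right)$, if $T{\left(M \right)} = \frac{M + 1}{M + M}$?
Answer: $- \frac{123}{2} \approx -61.5$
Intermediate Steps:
$T{\left(M \right)} = \frac{1 + M}{2 M}$
$\left(-35 - 47\right) \left(21 - 22\right) \left(T{\left(-2 \right)} - 1\right) = \left(-35 - 47\right) \left(21 - 22\right) \left(\frac{1 - 2}{2 \left(-2\right)} - 1\right) = - 82 \left(- (\frac{1}{2} \left(- \frac{1}{2}\right) \left(-1\right) - 1)\right) = - 82 \left(- (\frac{1}{4} - 1)\right) = - 82 \left(\left(-1\right) \left(- \frac{3}{4}\right)\right) = \left(-82\right) \frac{3}{4} = - \frac{123}{2}$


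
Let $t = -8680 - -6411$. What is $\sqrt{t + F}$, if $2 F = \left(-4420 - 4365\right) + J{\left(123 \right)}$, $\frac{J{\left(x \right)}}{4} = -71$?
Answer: $\frac{i \sqrt{27214}}{2} \approx 82.483 i$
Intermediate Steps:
$J{\left(x \right)} = -284$ ($J{\left(x \right)} = 4 \left(-71\right) = -284$)
$t = -2269$ ($t = -8680 + 6411 = -2269$)
$F = - \frac{9069}{2}$ ($F = \frac{\left(-4420 - 4365\right) - 284}{2} = \frac{-8785 - 284}{2} = \frac{1}{2} \left(-9069\right) = - \frac{9069}{2} \approx -4534.5$)
$\sqrt{t + F} = \sqrt{-2269 - \frac{9069}{2}} = \sqrt{- \frac{13607}{2}} = \frac{i \sqrt{27214}}{2}$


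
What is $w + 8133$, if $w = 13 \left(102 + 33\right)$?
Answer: $9888$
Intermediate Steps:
$w = 1755$ ($w = 13 \cdot 135 = 1755$)
$w + 8133 = 1755 + 8133 = 9888$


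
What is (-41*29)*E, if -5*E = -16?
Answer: -19024/5 ≈ -3804.8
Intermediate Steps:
E = 16/5 (E = -⅕*(-16) = 16/5 ≈ 3.2000)
(-41*29)*E = -41*29*(16/5) = -1189*16/5 = -19024/5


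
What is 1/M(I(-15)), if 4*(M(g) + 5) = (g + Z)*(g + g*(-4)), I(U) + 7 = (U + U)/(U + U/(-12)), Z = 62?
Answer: 484/97591 ≈ 0.0049595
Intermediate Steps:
I(U) = -53/11 (I(U) = -7 + (U + U)/(U + U/(-12)) = -7 + (2*U)/(U + U*(-1/12)) = -7 + (2*U)/(U - U/12) = -7 + (2*U)/((11*U/12)) = -7 + (2*U)*(12/(11*U)) = -7 + 24/11 = -53/11)
M(g) = -5 - 3*g*(62 + g)/4 (M(g) = -5 + ((g + 62)*(g + g*(-4)))/4 = -5 + ((62 + g)*(g - 4*g))/4 = -5 + ((62 + g)*(-3*g))/4 = -5 + (-3*g*(62 + g))/4 = -5 - 3*g*(62 + g)/4)
1/M(I(-15)) = 1/(-5 - 93/2*(-53/11) - 3*(-53/11)**2/4) = 1/(-5 + 4929/22 - 3/4*2809/121) = 1/(-5 + 4929/22 - 8427/484) = 1/(97591/484) = 484/97591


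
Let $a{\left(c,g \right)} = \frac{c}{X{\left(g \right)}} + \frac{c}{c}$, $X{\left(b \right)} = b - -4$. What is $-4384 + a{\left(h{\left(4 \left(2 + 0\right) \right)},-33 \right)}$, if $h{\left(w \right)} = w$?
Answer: $- \frac{127115}{29} \approx -4383.3$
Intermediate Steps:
$X{\left(b \right)} = 4 + b$ ($X{\left(b \right)} = b + 4 = 4 + b$)
$a{\left(c,g \right)} = 1 + \frac{c}{4 + g}$ ($a{\left(c,g \right)} = \frac{c}{4 + g} + \frac{c}{c} = \frac{c}{4 + g} + 1 = 1 + \frac{c}{4 + g}$)
$-4384 + a{\left(h{\left(4 \left(2 + 0\right) \right)},-33 \right)} = -4384 + \frac{4 + 4 \left(2 + 0\right) - 33}{4 - 33} = -4384 + \frac{4 + 4 \cdot 2 - 33}{-29} = -4384 - \frac{4 + 8 - 33}{29} = -4384 - - \frac{21}{29} = -4384 + \frac{21}{29} = - \frac{127115}{29}$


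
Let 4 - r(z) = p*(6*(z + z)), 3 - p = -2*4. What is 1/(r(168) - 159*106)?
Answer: -1/39026 ≈ -2.5624e-5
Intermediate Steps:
p = 11 (p = 3 - (-2)*4 = 3 - 1*(-8) = 3 + 8 = 11)
r(z) = 4 - 132*z (r(z) = 4 - 11*6*(z + z) = 4 - 11*6*(2*z) = 4 - 11*12*z = 4 - 132*z)
1/(r(168) - 159*106) = 1/((4 - 132*168) - 159*106) = 1/((4 - 22176) - 16854) = 1/(-22172 - 16854) = 1/(-39026) = -1/39026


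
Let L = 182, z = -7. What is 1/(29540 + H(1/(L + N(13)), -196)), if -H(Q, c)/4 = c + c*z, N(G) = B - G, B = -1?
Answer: 1/24836 ≈ 4.0264e-5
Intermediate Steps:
N(G) = -1 - G
H(Q, c) = 24*c (H(Q, c) = -4*(c + c*(-7)) = -4*(c - 7*c) = -(-24)*c = 24*c)
1/(29540 + H(1/(L + N(13)), -196)) = 1/(29540 + 24*(-196)) = 1/(29540 - 4704) = 1/24836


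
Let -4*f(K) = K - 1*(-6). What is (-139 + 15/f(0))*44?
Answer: -6556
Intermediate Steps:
f(K) = -3/2 - K/4 (f(K) = -(K - 1*(-6))/4 = -(K + 6)/4 = -(6 + K)/4 = -3/2 - K/4)
(-139 + 15/f(0))*44 = (-139 + 15/(-3/2 - 1/4*0))*44 = (-139 + 15/(-3/2 + 0))*44 = (-139 + 15/(-3/2))*44 = (-139 + 15*(-2/3))*44 = (-139 - 10)*44 = -149*44 = -6556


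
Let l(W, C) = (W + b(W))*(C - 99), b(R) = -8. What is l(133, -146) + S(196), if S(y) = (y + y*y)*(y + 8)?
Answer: 7846223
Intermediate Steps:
S(y) = (8 + y)*(y + y²) (S(y) = (y + y²)*(8 + y) = (8 + y)*(y + y²))
l(W, C) = (-99 + C)*(-8 + W) (l(W, C) = (W - 8)*(C - 99) = (-8 + W)*(-99 + C) = (-99 + C)*(-8 + W))
l(133, -146) + S(196) = (792 - 99*133 - 8*(-146) - 146*133) + 196*(8 + 196² + 9*196) = (792 - 13167 + 1168 - 19418) + 196*(8 + 38416 + 1764) = -30625 + 196*40188 = -30625 + 7876848 = 7846223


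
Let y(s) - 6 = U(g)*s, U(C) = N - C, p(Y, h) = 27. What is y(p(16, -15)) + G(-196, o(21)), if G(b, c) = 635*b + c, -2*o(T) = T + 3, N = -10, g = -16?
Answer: -124304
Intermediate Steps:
o(T) = -3/2 - T/2 (o(T) = -(T + 3)/2 = -(3 + T)/2 = -3/2 - T/2)
G(b, c) = c + 635*b
U(C) = -10 - C
y(s) = 6 + 6*s (y(s) = 6 + (-10 - 1*(-16))*s = 6 + (-10 + 16)*s = 6 + 6*s)
y(p(16, -15)) + G(-196, o(21)) = (6 + 6*27) + ((-3/2 - 1/2*21) + 635*(-196)) = (6 + 162) + ((-3/2 - 21/2) - 124460) = 168 + (-12 - 124460) = 168 - 124472 = -124304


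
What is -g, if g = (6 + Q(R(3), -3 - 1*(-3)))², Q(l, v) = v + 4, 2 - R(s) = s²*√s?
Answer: -100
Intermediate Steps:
R(s) = 2 - s^(5/2) (R(s) = 2 - s²*√s = 2 - s^(5/2))
Q(l, v) = 4 + v
g = 100 (g = (6 + (4 + (-3 - 1*(-3))))² = (6 + (4 + (-3 + 3)))² = (6 + (4 + 0))² = (6 + 4)² = 10² = 100)
-g = -1*100 = -100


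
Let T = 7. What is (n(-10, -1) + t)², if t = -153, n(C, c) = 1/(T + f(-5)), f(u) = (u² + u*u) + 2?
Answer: 81468676/3481 ≈ 23404.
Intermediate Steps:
f(u) = 2 + 2*u² (f(u) = (u² + u²) + 2 = 2*u² + 2 = 2 + 2*u²)
n(C, c) = 1/59 (n(C, c) = 1/(7 + (2 + 2*(-5)²)) = 1/(7 + (2 + 2*25)) = 1/(7 + (2 + 50)) = 1/(7 + 52) = 1/59)
(n(-10, -1) + t)² = (1/59 - 153)² = (-9026/59)² = 81468676/3481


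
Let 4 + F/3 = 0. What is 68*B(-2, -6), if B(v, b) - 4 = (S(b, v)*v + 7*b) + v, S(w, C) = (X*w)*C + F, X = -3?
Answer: 3808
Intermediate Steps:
F = -12 (F = -12 + 3*0 = -12 + 0 = -12)
S(w, C) = -12 - 3*C*w (S(w, C) = (-3*w)*C - 12 = -3*C*w - 12 = -12 - 3*C*w)
B(v, b) = 4 + v + 7*b + v*(-12 - 3*b*v) (B(v, b) = 4 + (((-12 - 3*v*b)*v + 7*b) + v) = 4 + (((-12 - 3*b*v)*v + 7*b) + v) = 4 + ((v*(-12 - 3*b*v) + 7*b) + v) = 4 + ((7*b + v*(-12 - 3*b*v)) + v) = 4 + (v + 7*b + v*(-12 - 3*b*v)) = 4 + v + 7*b + v*(-12 - 3*b*v))
68*B(-2, -6) = 68*(4 - 11*(-2) + 7*(-6) - 3*(-6)*(-2)²) = 68*(4 + 22 - 42 - 3*(-6)*4) = 68*(4 + 22 - 42 + 72) = 68*56 = 3808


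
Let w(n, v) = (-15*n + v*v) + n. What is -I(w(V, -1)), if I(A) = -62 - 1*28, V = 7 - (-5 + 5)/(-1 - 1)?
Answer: 90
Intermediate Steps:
V = 7 (V = 7 - 0/(-2) = 7 - 0*(-1)/2 = 7 - 1*0 = 7 + 0 = 7)
w(n, v) = v² - 14*n (w(n, v) = (-15*n + v²) + n = (v² - 15*n) + n = v² - 14*n)
I(A) = -90 (I(A) = -62 - 28 = -90)
-I(w(V, -1)) = -1*(-90) = 90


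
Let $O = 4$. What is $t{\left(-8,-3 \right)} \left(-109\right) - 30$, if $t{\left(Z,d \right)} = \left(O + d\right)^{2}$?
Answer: $-139$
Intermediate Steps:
$t{\left(Z,d \right)} = \left(4 + d\right)^{2}$
$t{\left(-8,-3 \right)} \left(-109\right) - 30 = \left(4 - 3\right)^{2} \left(-109\right) - 30 = 1^{2} \left(-109\right) - 30 = 1 \left(-109\right) - 30 = -109 - 30 = -139$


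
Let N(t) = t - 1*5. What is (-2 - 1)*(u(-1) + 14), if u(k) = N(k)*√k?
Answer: -42 + 18*I ≈ -42.0 + 18.0*I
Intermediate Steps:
N(t) = -5 + t (N(t) = t - 5 = -5 + t)
u(k) = √k*(-5 + k) (u(k) = (-5 + k)*√k = √k*(-5 + k))
(-2 - 1)*(u(-1) + 14) = (-2 - 1)*(√(-1)*(-5 - 1) + 14) = -3*(I*(-6) + 14) = -3*(-6*I + 14) = -3*(14 - 6*I) = -42 + 18*I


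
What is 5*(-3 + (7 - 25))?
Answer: -105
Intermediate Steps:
5*(-3 + (7 - 25)) = 5*(-3 - 18) = 5*(-21) = -105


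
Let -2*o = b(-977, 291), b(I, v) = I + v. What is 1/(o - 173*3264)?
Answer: -1/564329 ≈ -1.7720e-6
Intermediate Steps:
o = 343 (o = -(-977 + 291)/2 = -½*(-686) = 343)
1/(o - 173*3264) = 1/(343 - 173*3264) = 1/(343 - 564672) = 1/(-564329) = -1/564329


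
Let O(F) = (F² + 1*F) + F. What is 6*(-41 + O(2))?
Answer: -198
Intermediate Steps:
O(F) = F² + 2*F (O(F) = (F² + F) + F = (F + F²) + F = F² + 2*F)
6*(-41 + O(2)) = 6*(-41 + 2*(2 + 2)) = 6*(-41 + 2*4) = 6*(-41 + 8) = 6*(-33) = -198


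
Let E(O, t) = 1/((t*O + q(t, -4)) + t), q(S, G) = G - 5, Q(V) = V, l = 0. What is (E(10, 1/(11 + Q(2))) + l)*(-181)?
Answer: 2353/106 ≈ 22.198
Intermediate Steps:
q(S, G) = -5 + G
E(O, t) = 1/(-9 + t + O*t) (E(O, t) = 1/((t*O + (-5 - 4)) + t) = 1/((O*t - 9) + t) = 1/((-9 + O*t) + t) = 1/(-9 + t + O*t))
(E(10, 1/(11 + Q(2))) + l)*(-181) = (1/(-9 + 1/(11 + 2) + 10/(11 + 2)) + 0)*(-181) = (1/(-9 + 1/13 + 10/13) + 0)*(-181) = (1/(-106/13) + 0)*(-181) = (-13/106 + 0)*(-181) = -13/106*(-181) = 2353/106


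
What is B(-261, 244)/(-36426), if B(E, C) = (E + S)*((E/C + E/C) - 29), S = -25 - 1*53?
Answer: -429287/1481324 ≈ -0.28980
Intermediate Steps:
S = -78 (S = -25 - 53 = -78)
B(E, C) = (-78 + E)*(-29 + 2*E/C) (B(E, C) = (E - 78)*((E/C + E/C) - 29) = (-78 + E)*(2*E/C - 29) = (-78 + E)*(-29 + 2*E/C))
B(-261, 244)/(-36426) = ((-156*(-261) + 2*(-261)² - 29*244*(-78 - 261))/244)/(-36426) = ((40716 + 2*68121 - 29*244*(-339))/244)*(-1/36426) = ((40716 + 136242 + 2398764)/244)*(-1/36426) = ((1/244)*2575722)*(-1/36426) = (1287861/122)*(-1/36426) = -429287/1481324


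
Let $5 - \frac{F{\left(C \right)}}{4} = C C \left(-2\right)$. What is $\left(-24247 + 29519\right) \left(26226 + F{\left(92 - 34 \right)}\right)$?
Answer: $280248976$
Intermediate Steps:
$F{\left(C \right)} = 20 + 8 C^{2}$ ($F{\left(C \right)} = 20 - 4 C C \left(-2\right) = 20 - 4 C^{2} \left(-2\right) = 20 - 4 \left(- 2 C^{2}\right) = 20 + 8 C^{2}$)
$\left(-24247 + 29519\right) \left(26226 + F{\left(92 - 34 \right)}\right) = \left(-24247 + 29519\right) \left(26226 + \left(20 + 8 \left(92 - 34\right)^{2}\right)\right) = 5272 \left(26226 + \left(20 + 8 \cdot 58^{2}\right)\right) = 5272 \left(26226 + \left(20 + 8 \cdot 3364\right)\right) = 5272 \left(26226 + \left(20 + 26912\right)\right) = 5272 \left(26226 + 26932\right) = 5272 \cdot 53158 = 280248976$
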